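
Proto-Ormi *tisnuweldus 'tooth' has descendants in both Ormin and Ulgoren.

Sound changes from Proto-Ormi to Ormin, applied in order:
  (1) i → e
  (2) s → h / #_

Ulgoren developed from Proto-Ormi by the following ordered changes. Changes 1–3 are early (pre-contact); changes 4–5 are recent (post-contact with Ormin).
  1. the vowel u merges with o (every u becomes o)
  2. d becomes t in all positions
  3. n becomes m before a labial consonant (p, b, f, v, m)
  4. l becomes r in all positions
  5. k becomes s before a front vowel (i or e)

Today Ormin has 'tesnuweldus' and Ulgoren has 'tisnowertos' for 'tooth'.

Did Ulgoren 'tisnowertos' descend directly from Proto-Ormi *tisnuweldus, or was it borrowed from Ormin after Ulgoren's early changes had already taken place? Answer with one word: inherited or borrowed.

If inherited, *tisnuweldus would pass through all of Ulgoren's changes:
Ulgoren: start from *tisnuweldus.
  rule 1 (vowel merger): tisnuweldus → tisnoweldos
  rule 2 (unconditioned shift): tisnoweldos → tisnoweltos
  rule 3: no change — tisnoweltos
  rule 4 (unconditioned shift): tisnoweltos → tisnowertos
  rule 5: no change — tisnowertos
  ⇒ Ulgoren tisnowertos
If borrowed from Ormin 'tesnuweldus' after the early changes, it would undergo only the recent ones:
  rule 4 (unconditioned shift): tesnuweldus → tesnuwerdus
  rule 5 (palatalisation): no change (tesnuwerdus)
  ⇒ as a loan: tesnuwerdus
Ulgoren 'tisnowertos' matches the inherited outcome exactly, so it is an inherited cognate, not a loan.

inherited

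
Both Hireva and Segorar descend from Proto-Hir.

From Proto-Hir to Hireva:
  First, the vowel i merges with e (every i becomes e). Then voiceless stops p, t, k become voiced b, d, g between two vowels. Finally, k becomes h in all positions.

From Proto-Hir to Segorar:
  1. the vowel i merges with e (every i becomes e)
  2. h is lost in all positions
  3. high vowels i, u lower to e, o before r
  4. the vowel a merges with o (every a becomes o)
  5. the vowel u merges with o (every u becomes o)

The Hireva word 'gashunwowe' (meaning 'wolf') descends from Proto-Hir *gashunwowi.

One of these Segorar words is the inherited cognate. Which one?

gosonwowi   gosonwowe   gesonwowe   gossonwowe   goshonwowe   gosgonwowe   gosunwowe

gosonwowe

Segorar: *gashunwowi
  gashunwowi → gashunwowe   [vowel merger]
  gashunwowe → gasunwowe   [h-loss]
  gasunwowe (rule 3 does not apply)
  gasunwowe → gosunwowe   [vowel merger]
  gosunwowe → gosonwowe   [vowel merger]
  giving Segorar gosonwowe.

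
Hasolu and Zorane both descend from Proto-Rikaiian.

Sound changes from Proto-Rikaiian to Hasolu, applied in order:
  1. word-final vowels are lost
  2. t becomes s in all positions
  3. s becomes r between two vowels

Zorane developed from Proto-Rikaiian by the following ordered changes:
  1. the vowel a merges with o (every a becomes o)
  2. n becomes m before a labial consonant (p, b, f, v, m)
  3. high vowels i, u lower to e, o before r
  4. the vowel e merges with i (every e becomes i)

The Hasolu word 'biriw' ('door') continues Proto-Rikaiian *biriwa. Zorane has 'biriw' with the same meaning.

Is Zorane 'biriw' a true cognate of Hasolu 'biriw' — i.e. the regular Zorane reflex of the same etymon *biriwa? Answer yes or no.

no

Derive the expected Zorane reflex of *biriwa:
Zorane: *biriwa
  biriwa → biriwo   [vowel merger]
  biriwo (rule 2 does not apply)
  biriwo → beriwo   [pre-rhotic lowering]
  beriwo → biriwo   [vowel merger]
  giving Zorane biriwo.
The regular Zorane reflex would be 'biriwo', but the attested form is 'biriw'. The correspondence is irregular, so they are not cognates (the Zorane form has a different source).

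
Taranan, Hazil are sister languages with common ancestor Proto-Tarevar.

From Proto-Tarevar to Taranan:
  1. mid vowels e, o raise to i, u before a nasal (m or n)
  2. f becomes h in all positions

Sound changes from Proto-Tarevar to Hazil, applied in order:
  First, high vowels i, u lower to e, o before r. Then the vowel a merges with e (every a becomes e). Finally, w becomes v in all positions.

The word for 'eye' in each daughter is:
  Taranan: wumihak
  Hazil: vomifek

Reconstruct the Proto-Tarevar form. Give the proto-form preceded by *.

*womifak

Position 6: Taranan has a, Hazil has e. Taranan preserves a here (none of its changes turn any other segment into a), so the proto-segment is *a.
Position 5: Taranan has h, Hazil has f. Hazil preserves f here (none of its changes turn any other segment into f), so the proto-segment is *f.
This points to *womifak. Verify forward in each daughter:
Taranan: start from *womifak.
  rule 1 (pre-nasal raising): womifak → wumifak
  rule 2 (unconditioned shift): wumifak → wumihak
  ⇒ Taranan wumihak
Hazil: *womifak
  womifak (rule 1 does not apply)
  womifak → womifek   [vowel merger]
  womifek → vomifek   [unconditioned shift]
  giving Hazil vomifek.
*womifak is the unique common source.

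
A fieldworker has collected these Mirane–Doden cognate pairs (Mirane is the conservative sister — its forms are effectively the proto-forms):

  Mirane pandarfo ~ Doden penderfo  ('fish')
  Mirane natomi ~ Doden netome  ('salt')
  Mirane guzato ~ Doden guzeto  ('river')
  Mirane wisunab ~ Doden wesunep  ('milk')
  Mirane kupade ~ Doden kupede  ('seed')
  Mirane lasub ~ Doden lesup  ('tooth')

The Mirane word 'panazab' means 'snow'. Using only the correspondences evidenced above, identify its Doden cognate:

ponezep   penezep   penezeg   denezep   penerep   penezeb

pandarfo ~ penderfo — Mirane a corresponds to Doden e after a consonant, before a nasal.
natomi ~ netome, guzato ~ guzeto — Mirane a corresponds to Doden e after a consonant, before a consonant other than r, m, n, p, b, f, v.
wisunab ~ wesunep — Mirane a corresponds to Doden e after a consonant, before a labial obstruent.
wisunab ~ wesunep, lasub ~ lesup — Mirane b corresponds to Doden p word-finally.
Applying these to Mirane 'panazab':
  panazab → penazab   (a→e after a consonant, before a nasal)
  penazab → penezab   (a→e after a consonant, before a consonant other than r, m, n, p, b, f, v)
  penezab → penezeb   (a→e after a consonant, before a labial obstruent)
  penezeb → penezep   (b→p word-finally)
So the Doden cognate is 'penezep'.

penezep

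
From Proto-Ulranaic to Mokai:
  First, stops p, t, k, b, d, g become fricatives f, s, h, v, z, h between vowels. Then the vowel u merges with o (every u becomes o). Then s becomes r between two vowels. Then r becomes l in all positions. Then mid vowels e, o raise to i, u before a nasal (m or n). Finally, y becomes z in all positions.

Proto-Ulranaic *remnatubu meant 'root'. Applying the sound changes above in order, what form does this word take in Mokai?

limnalovo

Mokai: start from *remnatubu.
  rule 1 (intervocalic lenition): remnatubu → remnasuvu
  rule 2 (vowel merger): remnasuvu → remnasovo
  rule 3 (rhotacism): remnasovo → remnarovo
  rule 4 (unconditioned shift): remnarovo → lemnalovo
  rule 5 (pre-nasal raising): lemnalovo → limnalovo
  rule 6: no change — limnalovo
  ⇒ Mokai limnalovo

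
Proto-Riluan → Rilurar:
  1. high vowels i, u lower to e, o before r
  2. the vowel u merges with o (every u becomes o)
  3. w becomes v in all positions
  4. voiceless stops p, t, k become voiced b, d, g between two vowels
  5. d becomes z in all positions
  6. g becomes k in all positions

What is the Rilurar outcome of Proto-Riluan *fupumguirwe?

fobomkoerve

Rilurar: *fupumguirwe
  fupumguirwe → fupumguerwe   [pre-rhotic lowering]
  fupumguerwe → fopomgoerwe   [vowel merger]
  fopomgoerwe → fopomgoerve   [unconditioned shift]
  fopomgoerve → fobomgoerve   [intervocalic voicing]
  fobomgoerve (rule 5 does not apply)
  fobomgoerve → fobomkoerve   [unconditioned shift]
  giving Rilurar fobomkoerve.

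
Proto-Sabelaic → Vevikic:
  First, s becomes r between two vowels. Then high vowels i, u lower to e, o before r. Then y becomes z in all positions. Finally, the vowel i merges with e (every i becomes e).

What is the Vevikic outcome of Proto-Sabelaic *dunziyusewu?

Vevikic: *dunziyusewu > dunziyurewu > dunziyorewu > dunzizorewu > dunzezorewu  (by rhotacism, pre-rhotic lowering, unconditioned shift, vowel merger)

dunzezorewu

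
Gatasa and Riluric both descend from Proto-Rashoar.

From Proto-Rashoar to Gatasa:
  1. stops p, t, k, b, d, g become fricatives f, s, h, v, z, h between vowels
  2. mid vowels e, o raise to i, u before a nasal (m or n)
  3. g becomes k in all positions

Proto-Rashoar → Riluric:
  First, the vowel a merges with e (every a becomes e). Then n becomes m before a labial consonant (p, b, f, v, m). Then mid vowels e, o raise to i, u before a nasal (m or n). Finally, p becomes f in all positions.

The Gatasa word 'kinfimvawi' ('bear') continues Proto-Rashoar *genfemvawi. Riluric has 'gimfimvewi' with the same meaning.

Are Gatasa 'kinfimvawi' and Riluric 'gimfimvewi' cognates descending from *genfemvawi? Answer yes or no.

Derive the expected Riluric reflex of *genfemvawi:
Riluric: start from *genfemvawi.
  rule 1 (vowel merger): genfemvawi → genfemvewi
  rule 2 (nasal place assimilation): genfemvewi → gemfemvewi
  rule 3 (pre-nasal raising): gemfemvewi → gimfimvewi
  rule 4: no change — gimfimvewi
  ⇒ Riluric gimfimvewi
Riluric 'gimfimvewi' matches the regular reflex exactly, so the pair is cognate.

yes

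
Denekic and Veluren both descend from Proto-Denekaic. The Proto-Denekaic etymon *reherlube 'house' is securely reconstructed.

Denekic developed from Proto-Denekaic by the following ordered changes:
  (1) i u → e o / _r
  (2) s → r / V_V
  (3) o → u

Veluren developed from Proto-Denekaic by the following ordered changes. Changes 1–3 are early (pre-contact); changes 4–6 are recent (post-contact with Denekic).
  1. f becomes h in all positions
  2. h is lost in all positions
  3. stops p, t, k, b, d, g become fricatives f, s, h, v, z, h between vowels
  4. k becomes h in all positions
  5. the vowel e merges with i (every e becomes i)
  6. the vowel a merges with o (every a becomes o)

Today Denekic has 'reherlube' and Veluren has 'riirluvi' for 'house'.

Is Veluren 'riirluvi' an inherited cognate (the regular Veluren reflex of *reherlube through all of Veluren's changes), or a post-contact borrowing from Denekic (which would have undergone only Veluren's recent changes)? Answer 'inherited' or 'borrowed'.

inherited

If inherited, *reherlube would pass through all of Veluren's changes:
Veluren: *reherlube
  reherlube (rule 1 does not apply)
  reherlube → reerlube   [h-loss]
  reerlube → reerluve   [intervocalic lenition]
  reerluve (rule 4 does not apply)
  reerluve → riirluvi   [vowel merger]
  riirluvi (rule 6 does not apply)
  giving Veluren riirluvi.
If borrowed from Denekic 'reherlube' after the early changes, it would undergo only the recent ones:
  rule 4 (unconditioned shift): no change (reherlube)
  rule 5 (vowel merger): reherlube → rihirlubi
  rule 6 (vowel merger): no change (rihirlubi)
  ⇒ as a loan: rihirlubi
Veluren 'riirluvi' matches the inherited outcome exactly, so it is an inherited cognate, not a loan.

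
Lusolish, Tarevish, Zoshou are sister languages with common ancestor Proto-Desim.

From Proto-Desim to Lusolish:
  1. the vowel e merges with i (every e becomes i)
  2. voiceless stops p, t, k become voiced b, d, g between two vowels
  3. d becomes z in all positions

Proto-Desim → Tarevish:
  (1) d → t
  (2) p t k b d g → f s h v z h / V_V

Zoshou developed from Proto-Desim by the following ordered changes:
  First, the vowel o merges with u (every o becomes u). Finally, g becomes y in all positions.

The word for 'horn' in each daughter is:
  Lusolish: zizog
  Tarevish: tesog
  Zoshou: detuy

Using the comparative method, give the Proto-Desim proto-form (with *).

*detog

Position 1: Lusolish has z, Tarevish has t, Zoshou has d. Zoshou preserves d here (none of its changes turn any other segment into d), so the proto-segment is *d.
Position 4: Lusolish has o, Tarevish has o, Zoshou has u. Lusolish preserves o here (none of its changes turn any other segment into o), so the proto-segment is *o.
Position 5: Lusolish has g, Tarevish has g, Zoshou has y. Tarevish preserves g here (none of its changes turn any other segment into g), so the proto-segment is *g.
This points to *detog. Verify forward in each daughter:
Lusolish: start from *detog.
  rule 1 (vowel merger): detog → ditog
  rule 2 (intervocalic voicing): ditog → didog
  rule 3 (unconditioned shift): didog → zizog
  ⇒ Lusolish zizog
Tarevish: start from *detog.
  rule 1 (unconditioned shift): detog → tetog
  rule 2 (intervocalic lenition): tetog → tesog
  ⇒ Tarevish tesog
Zoshou: *detog > detug > detuy  (by vowel merger, unconditioned shift)
No other proto-form is consistent with every reflex, so the reconstruction is *detog.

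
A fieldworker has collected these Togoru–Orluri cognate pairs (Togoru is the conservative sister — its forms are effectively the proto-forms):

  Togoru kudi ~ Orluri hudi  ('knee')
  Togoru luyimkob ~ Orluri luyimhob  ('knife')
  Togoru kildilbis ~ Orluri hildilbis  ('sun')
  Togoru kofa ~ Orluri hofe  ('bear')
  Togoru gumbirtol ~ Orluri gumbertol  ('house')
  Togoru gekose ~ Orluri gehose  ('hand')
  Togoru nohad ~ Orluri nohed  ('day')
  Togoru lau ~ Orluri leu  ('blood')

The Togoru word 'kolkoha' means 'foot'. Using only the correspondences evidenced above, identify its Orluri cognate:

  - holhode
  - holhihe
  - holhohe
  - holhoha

kofa ~ hofe — Togoru k corresponds to Orluri h word-initially before a back vowel.
luyimkob ~ luyimhob — Togoru k corresponds to Orluri h after a consonant, before a back vowel.
kofa ~ hofe — Togoru a corresponds to Orluri e word-finally.
Applying these to Togoru 'kolkoha':
  kolkoha → holkoha   (k→h word-initially before a back vowel)
  holkoha → holhoha   (k→h after a consonant, before a back vowel)
  holhoha → holhohe   (a→e word-finally)
So the Orluri cognate is 'holhohe'.

holhohe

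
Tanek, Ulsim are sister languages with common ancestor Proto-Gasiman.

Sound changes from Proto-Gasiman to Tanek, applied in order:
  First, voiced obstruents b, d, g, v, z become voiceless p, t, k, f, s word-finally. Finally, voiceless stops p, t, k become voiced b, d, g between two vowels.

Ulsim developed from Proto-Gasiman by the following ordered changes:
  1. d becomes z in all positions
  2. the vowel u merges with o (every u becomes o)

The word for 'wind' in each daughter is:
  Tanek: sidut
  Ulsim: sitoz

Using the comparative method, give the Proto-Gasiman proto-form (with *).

*situd

Position 4: Tanek has u, Ulsim has o. Tanek preserves u here (none of its changes turn any other segment into u), so the proto-segment is *u.
Position 5: Tanek has t, Ulsim has z. Taking the neighbouring segments as reconstructed: Tanek t could go back to *t or *d; Ulsim z could go back to *d or *z — the one source consistent with every daughter is *d.
Position 3: Tanek has d, Ulsim has t. Ulsim preserves t here (none of its changes turn any other segment into t), so the proto-segment is *t.
This points to *situd. Verify forward in each daughter:
Tanek: *situd
  situd → situt   [final devoicing]
  situt → sidut   [intervocalic voicing]
  giving Tanek sidut.
Ulsim: *situd
  situd → situz   [unconditioned shift]
  situz → sitoz   [vowel merger]
  giving Ulsim sitoz.
Only *situd yields all of Tanek sidut, Ulsim sitoz.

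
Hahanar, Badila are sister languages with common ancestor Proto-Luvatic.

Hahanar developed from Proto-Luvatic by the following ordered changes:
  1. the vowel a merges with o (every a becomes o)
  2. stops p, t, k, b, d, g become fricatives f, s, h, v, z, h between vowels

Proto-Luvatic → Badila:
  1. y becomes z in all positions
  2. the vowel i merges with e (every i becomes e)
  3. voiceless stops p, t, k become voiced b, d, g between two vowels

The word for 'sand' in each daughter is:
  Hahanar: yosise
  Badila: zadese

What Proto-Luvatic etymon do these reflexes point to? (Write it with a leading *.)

*yatise

Position 3: Hahanar has s, Badila has d. Taking the neighbouring segments as reconstructed: Hahanar s could go back to *t or *s; Badila d could go back to *t or *d — the one source consistent with every daughter is *t.
Position 2: Hahanar has o, Badila has a. Badila preserves a here (none of its changes turn any other segment into a), so the proto-segment is *a.
This points to *yatise. Verify forward in each daughter:
Hahanar: *yatise
  yatise → yotise   [vowel merger]
  yotise → yosise   [intervocalic lenition]
  giving Hahanar yosise.
Badila: *yatise > zatise > zatese > zadese  (by unconditioned shift, vowel merger, intervocalic voicing)
Only *yatise yields all of Hahanar yosise, Badila zadese.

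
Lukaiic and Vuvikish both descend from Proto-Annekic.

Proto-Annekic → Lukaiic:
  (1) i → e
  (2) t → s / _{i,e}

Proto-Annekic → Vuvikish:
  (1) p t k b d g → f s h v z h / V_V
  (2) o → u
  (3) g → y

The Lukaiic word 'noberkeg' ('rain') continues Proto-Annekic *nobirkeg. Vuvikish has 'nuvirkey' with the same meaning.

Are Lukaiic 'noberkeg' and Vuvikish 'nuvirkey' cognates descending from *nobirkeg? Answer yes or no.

Derive the expected Vuvikish reflex of *nobirkeg:
Vuvikish: *nobirkeg
  nobirkeg → novirkeg   [intervocalic lenition]
  novirkeg → nuvirkeg   [vowel merger]
  nuvirkeg → nuvirkey   [unconditioned shift]
  giving Vuvikish nuvirkey.
Vuvikish 'nuvirkey' matches the regular reflex exactly, so the pair is cognate.

yes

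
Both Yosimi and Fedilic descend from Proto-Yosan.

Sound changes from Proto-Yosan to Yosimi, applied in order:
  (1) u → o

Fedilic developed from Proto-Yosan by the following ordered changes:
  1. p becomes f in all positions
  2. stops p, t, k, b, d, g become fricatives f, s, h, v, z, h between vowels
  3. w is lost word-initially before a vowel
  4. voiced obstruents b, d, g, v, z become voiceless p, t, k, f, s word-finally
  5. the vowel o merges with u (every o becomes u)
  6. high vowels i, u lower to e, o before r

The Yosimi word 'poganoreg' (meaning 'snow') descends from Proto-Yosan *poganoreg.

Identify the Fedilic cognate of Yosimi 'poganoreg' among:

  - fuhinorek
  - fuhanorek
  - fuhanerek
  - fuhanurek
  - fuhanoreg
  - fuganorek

fuhanorek

Fedilic: *poganoreg > foganoreg > fohanoreg > fohanorek > fuhanurek > fuhanorek  (by unconditioned shift, intervocalic lenition, final devoicing, vowel merger, pre-rhotic lowering)
Among the options, 'fuhanorek' alone shows every Fedilic change applied in order.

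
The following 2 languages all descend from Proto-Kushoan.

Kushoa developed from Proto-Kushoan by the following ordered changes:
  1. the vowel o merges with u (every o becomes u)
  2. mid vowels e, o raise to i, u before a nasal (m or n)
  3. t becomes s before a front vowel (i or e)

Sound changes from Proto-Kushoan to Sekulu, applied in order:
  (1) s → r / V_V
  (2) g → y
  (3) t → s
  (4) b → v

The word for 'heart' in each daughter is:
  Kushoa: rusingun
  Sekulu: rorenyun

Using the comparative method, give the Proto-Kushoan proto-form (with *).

*rosengun

Position 3: Kushoa has s, Sekulu has r. Taking the neighbouring segments as reconstructed: Kushoa s could go back to *t or *s; Sekulu r could go back to *s or *r — the one source consistent with every daughter is *s.
Position 4: Kushoa has i, Sekulu has e. Sekulu preserves e here (none of its changes turn any other segment into e), so the proto-segment is *e.
Position 2: Kushoa has u, Sekulu has o. Sekulu preserves o here (none of its changes turn any other segment into o), so the proto-segment is *o.
This points to *rosengun. Verify forward in each daughter:
Kushoa: start from *rosengun.
  rule 1 (vowel merger): rosengun → rusengun
  rule 2 (pre-nasal raising): rusengun → rusingun
  rule 3: no change — rusingun
  ⇒ Kushoa rusingun
Sekulu: *rosengun
  rosengun → rorengun   [rhotacism]
  rorengun → rorenyun   [unconditioned shift]
  rorenyun (rule 3 does not apply)
  rorenyun (rule 4 does not apply)
  giving Sekulu rorenyun.
No other proto-form is consistent with every reflex, so the reconstruction is *rosengun.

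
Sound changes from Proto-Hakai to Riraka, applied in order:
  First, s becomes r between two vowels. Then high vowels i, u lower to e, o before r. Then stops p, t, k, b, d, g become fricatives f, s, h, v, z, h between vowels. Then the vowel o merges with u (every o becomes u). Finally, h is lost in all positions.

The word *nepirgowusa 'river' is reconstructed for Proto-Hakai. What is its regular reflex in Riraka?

Riraka: start from *nepirgowusa.
  rule 1 (rhotacism): nepirgowusa → nepirgowura
  rule 2 (pre-rhotic lowering): nepirgowura → nepergowora
  rule 3 (intervocalic lenition): nepergowora → nefergowora
  rule 4 (vowel merger): nefergowora → neferguwura
  rule 5: no change — neferguwura
  ⇒ Riraka neferguwura

neferguwura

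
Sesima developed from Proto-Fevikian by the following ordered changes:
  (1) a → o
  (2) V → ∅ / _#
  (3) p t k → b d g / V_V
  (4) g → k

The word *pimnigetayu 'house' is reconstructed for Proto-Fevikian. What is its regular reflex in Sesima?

pimnikedoy

Sesima: start from *pimnigetayu.
  rule 1 (vowel merger): pimnigetayu → pimnigetoyu
  rule 2 (apocope): pimnigetoyu → pimnigetoy
  rule 3 (intervocalic voicing): pimnigetoy → pimnigedoy
  rule 4 (unconditioned shift): pimnigedoy → pimnikedoy
  ⇒ Sesima pimnikedoy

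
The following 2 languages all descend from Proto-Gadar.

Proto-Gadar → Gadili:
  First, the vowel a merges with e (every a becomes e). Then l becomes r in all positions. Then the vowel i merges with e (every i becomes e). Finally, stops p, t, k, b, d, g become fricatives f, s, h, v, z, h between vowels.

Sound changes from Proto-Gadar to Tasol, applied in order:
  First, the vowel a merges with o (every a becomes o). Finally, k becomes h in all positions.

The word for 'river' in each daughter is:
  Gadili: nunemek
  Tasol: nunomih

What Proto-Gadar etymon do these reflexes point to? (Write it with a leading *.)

*nunamik

Position 6: Gadili has e, Tasol has i. Tasol preserves i here (none of its changes turn any other segment into i), so the proto-segment is *i.
Position 4: Gadili has e, Tasol has o. Taking the neighbouring segments as reconstructed: Gadili e could go back to *a or *e or *i; Tasol o could go back to *a or *o — the one source consistent with every daughter is *a.
This points to *nunamik. Verify forward in each daughter:
Gadili: start from *nunamik.
  rule 1 (vowel merger): nunamik → nunemik
  rule 2: no change — nunemik
  rule 3 (vowel merger): nunemik → nunemek
  rule 4: no change — nunemek
  ⇒ Gadili nunemek
Tasol: start from *nunamik.
  rule 1 (vowel merger): nunamik → nunomik
  rule 2 (unconditioned shift): nunomik → nunomih
  ⇒ Tasol nunomih
*nunamik is the unique common source.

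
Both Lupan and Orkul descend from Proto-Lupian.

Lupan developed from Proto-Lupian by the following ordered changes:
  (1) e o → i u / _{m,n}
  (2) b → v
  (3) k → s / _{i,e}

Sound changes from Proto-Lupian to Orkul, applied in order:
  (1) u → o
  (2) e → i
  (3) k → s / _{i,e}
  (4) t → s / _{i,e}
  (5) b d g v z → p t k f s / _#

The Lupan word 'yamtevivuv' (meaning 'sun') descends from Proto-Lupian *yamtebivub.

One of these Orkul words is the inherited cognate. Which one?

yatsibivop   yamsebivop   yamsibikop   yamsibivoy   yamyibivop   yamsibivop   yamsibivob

yamsibivop

Orkul: *yamtebivub > yamtebivob > yamtibivob > yamsibivob > yamsibivop  (by vowel merger, vowel merger, palatalisation, final devoicing)
The other candidates each miss or misapply at least one Orkul change.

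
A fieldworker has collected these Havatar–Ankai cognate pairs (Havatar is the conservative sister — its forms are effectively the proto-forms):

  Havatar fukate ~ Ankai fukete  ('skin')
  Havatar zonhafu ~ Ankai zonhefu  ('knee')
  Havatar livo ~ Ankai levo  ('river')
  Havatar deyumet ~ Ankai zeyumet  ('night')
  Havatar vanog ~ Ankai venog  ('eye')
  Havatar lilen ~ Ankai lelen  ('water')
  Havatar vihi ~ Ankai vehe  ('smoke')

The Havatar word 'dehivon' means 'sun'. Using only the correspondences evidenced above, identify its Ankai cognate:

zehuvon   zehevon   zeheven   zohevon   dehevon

zehevon

deyumet ~ zeyumet — Havatar d corresponds to Ankai z word-initially before a front vowel.
livo ~ levo — Havatar i corresponds to Ankai e after a consonant, before a labial obstruent.
Applying these to Havatar 'dehivon':
  dehivon → zehivon   (d→z word-initially before a front vowel)
  zehivon → zehevon   (i→e after a consonant, before a labial obstruent)
So the Ankai cognate is 'zehevon'.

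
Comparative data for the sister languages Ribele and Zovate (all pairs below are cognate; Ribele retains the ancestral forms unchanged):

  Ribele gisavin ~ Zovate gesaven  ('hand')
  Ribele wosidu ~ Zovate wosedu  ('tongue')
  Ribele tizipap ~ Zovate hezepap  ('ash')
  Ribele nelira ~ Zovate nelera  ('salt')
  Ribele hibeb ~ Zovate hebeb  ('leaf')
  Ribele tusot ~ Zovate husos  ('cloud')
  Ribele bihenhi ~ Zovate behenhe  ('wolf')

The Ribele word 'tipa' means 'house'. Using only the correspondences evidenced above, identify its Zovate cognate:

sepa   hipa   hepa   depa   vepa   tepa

hepa

tizipap ~ hezepap — Ribele t corresponds to Zovate h word-initially before a front vowel.
tizipap ~ hezepap — Ribele i corresponds to Zovate e after a consonant, before a labial obstruent.
Applying these to Ribele 'tipa':
  tipa → hipa   (t→h word-initially before a front vowel)
  hipa → hepa   (i→e after a consonant, before a labial obstruent)
So the Zovate cognate is 'hepa'.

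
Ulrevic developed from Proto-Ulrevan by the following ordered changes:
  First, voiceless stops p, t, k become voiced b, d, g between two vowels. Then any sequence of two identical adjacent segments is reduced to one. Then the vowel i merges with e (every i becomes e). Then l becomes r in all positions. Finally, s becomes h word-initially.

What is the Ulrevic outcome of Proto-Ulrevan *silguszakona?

Ulrevic: *silguszakona
  silguszakona → silguszagona   [intervocalic voicing]
  silguszagona (rule 2 does not apply)
  silguszagona → selguszagona   [vowel merger]
  selguszagona → serguszagona   [unconditioned shift]
  serguszagona → herguszagona   [debuccalisation]
  giving Ulrevic herguszagona.

herguszagona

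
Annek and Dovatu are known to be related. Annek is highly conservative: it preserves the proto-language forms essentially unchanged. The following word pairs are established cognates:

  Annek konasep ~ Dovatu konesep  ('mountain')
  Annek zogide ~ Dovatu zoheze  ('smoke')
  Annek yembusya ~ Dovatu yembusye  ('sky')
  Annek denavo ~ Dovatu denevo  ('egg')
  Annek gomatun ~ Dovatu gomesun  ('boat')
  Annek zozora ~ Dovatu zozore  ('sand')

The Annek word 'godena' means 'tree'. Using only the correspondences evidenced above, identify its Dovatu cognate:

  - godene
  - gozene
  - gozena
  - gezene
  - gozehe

zogide ~ zoheze — Annek d corresponds to Dovatu z between vowels (before a front vowel).
yembusya ~ yembusye, zozora ~ zozore — Annek a corresponds to Dovatu e word-finally.
Applying these to Annek 'godena':
  godena → gozena   (d→z between vowels (before a front vowel))
  gozena → gozene   (a→e word-finally)
So the Dovatu cognate is 'gozene'.

gozene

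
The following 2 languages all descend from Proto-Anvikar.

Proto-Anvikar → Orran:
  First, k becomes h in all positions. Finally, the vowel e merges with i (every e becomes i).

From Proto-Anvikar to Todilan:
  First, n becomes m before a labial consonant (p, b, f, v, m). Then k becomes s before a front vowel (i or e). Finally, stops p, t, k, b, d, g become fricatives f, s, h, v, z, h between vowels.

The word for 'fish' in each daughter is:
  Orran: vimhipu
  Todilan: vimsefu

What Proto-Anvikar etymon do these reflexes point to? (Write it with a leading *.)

*vimkepu

Position 5: Orran has i, Todilan has e. Todilan preserves e here (none of its changes turn any other segment into e), so the proto-segment is *e.
Position 6: Orran has p, Todilan has f. Orran preserves p here (none of its changes turn any other segment into p), so the proto-segment is *p.
This points to *vimkepu. Verify forward in each daughter:
Orran: *vimkepu
  vimkepu → vimhepu   [unconditioned shift]
  vimhepu → vimhipu   [vowel merger]
  giving Orran vimhipu.
Todilan: *vimkepu > vimsepu > vimsefu  (by palatalisation, intervocalic lenition)
No other proto-form is consistent with every reflex, so the reconstruction is *vimkepu.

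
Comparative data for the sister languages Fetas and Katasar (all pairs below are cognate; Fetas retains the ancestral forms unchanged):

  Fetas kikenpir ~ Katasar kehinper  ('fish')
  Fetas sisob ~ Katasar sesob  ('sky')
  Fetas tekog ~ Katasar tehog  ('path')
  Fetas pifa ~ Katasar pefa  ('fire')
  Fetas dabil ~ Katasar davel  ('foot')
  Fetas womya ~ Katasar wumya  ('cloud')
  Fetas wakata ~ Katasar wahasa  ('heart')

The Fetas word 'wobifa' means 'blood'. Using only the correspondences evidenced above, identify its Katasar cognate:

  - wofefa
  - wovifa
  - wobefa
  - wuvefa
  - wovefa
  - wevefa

dabil ~ davel — Fetas b corresponds to Katasar v between vowels (before a front vowel).
pifa ~ pefa — Fetas i corresponds to Katasar e after a consonant, before a labial obstruent.
Applying these to Fetas 'wobifa':
  wobifa → wovifa   (b→v between vowels (before a front vowel))
  wovifa → wovefa   (i→e after a consonant, before a labial obstruent)
So the Katasar cognate is 'wovefa'.

wovefa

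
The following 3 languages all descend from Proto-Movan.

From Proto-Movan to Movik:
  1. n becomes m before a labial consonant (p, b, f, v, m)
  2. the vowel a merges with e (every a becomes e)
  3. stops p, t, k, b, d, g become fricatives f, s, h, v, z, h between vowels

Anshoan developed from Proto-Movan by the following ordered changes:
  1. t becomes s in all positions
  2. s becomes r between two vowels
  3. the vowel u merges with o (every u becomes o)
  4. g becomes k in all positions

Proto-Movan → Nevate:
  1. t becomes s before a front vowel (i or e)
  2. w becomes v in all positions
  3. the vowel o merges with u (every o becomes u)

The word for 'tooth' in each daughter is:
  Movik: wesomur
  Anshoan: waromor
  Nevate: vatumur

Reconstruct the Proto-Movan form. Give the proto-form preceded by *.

Position 1: Movik has w, Anshoan has w, Nevate has v. Movik preserves w here (none of its changes turn any other segment into w), so the proto-segment is *w.
Position 4: Movik has o, Anshoan has o, Nevate has u. Movik preserves o here (none of its changes turn any other segment into o), so the proto-segment is *o.
This points to *watomur. Verify forward in each daughter:
Movik: *watomur > wetomur > wesomur  (by vowel merger, intervocalic lenition)
Anshoan: start from *watomur.
  rule 1 (unconditioned shift): watomur → wasomur
  rule 2 (rhotacism): wasomur → waromur
  rule 3 (vowel merger): waromur → waromor
  rule 4: no change — waromor
  ⇒ Anshoan waromor
Nevate: *watomur
  watomur (rule 1 does not apply)
  watomur → vatomur   [unconditioned shift]
  vatomur → vatumur   [vowel merger]
  giving Nevate vatumur.
Only *watomur yields all of Movik wesomur, Anshoan waromor, Nevate vatumur.

*watomur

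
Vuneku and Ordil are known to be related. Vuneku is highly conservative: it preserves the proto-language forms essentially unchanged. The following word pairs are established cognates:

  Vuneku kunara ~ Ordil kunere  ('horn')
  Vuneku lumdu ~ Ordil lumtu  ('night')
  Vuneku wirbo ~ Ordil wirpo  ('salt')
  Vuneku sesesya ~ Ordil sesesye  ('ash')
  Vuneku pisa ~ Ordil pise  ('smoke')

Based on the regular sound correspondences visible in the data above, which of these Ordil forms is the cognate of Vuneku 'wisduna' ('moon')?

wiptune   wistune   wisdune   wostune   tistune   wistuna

lumdu ~ lumtu — Vuneku d corresponds to Ordil t after a consonant, before a back vowel.
kunara ~ kunere, sesesya ~ sesesye — Vuneku a corresponds to Ordil e word-finally.
Applying these to Vuneku 'wisduna':
  wisduna → wistuna   (d→t after a consonant, before a back vowel)
  wistuna → wistune   (a→e word-finally)
So the Ordil cognate is 'wistune'.

wistune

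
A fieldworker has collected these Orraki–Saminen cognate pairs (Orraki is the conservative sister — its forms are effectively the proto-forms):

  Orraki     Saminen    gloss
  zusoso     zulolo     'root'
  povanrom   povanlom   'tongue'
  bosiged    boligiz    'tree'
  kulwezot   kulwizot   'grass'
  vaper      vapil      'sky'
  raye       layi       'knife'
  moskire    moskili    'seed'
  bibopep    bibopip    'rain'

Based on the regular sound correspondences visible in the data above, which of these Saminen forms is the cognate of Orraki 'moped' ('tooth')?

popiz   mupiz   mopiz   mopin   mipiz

mopiz

bosiged ~ boligiz, kulwezot ~ kulwizot — Orraki e corresponds to Saminen i after a consonant, before a consonant other than r, m, n, p, b, f, v.
bosiged ~ boligiz — Orraki d corresponds to Saminen z word-finally.
Applying these to Orraki 'moped':
  moped → mopid   (e→i after a consonant, before a consonant other than r, m, n, p, b, f, v)
  mopid → mopiz   (d→z word-finally)
So the Saminen cognate is 'mopiz'.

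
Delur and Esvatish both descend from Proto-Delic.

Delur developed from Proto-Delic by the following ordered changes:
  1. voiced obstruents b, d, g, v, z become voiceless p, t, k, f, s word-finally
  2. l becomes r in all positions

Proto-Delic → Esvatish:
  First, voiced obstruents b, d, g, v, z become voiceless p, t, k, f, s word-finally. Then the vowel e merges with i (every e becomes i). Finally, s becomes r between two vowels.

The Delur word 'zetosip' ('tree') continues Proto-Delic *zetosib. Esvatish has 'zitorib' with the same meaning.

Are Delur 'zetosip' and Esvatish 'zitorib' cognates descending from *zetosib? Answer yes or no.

Derive the expected Esvatish reflex of *zetosib:
Esvatish: start from *zetosib.
  rule 1 (final devoicing): zetosib → zetosip
  rule 2 (vowel merger): zetosip → zitosip
  rule 3 (rhotacism): zitosip → zitorip
  ⇒ Esvatish zitorip
The regular Esvatish reflex would be 'zitorip', but the attested form is 'zitorib'. The correspondence is irregular, so they are not cognates (the Esvatish form has a different source).

no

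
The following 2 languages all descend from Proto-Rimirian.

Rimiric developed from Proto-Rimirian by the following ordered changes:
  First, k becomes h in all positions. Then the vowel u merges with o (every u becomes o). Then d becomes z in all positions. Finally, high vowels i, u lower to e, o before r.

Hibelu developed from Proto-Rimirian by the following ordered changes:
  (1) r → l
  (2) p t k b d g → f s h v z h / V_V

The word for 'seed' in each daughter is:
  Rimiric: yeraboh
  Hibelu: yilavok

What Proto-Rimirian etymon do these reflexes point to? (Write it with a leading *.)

Position 3: Rimiric has r, Hibelu has l. Rimiric preserves r here (none of its changes turn any other segment into r), so the proto-segment is *r.
Position 7: Rimiric has h, Hibelu has k. Hibelu preserves k here (none of its changes turn any other segment into k), so the proto-segment is *k.
Position 5: Rimiric has b, Hibelu has v. Rimiric preserves b here (none of its changes turn any other segment into b), so the proto-segment is *b.
Continuing position by position gives *yirabok; check it forward:
Rimiric: *yirabok > yiraboh > yeraboh  (by unconditioned shift, pre-rhotic lowering)
Hibelu: start from *yirabok.
  rule 1 (unconditioned shift): yirabok → yilabok
  rule 2 (intervocalic lenition): yilabok → yilavok
  ⇒ Hibelu yilavok
*yirabok is the unique common source.

*yirabok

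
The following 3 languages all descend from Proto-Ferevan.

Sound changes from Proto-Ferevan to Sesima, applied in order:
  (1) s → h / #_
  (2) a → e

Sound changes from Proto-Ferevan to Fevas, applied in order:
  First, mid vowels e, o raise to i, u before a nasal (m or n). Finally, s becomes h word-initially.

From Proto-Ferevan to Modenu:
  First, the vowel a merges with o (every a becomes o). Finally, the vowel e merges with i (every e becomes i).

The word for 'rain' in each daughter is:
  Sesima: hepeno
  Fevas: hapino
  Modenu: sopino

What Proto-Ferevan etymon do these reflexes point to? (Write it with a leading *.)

Position 2: Sesima has e, Fevas has a, Modenu has o. Fevas preserves a here (none of its changes turn any other segment into a), so the proto-segment is *a.
Position 4: Sesima has e, Fevas has i, Modenu has i. Taking the neighbouring segments as reconstructed: Sesima e could go back to *a or *e; Fevas i could go back to *e or *i; Modenu i could go back to *e or *i — the one source consistent with every daughter is *e.
Continuing position by position gives *sapeno; check it forward:
Sesima: start from *sapeno.
  rule 1 (debuccalisation): sapeno → hapeno
  rule 2 (vowel merger): hapeno → hepeno
  ⇒ Sesima hepeno
Fevas: start from *sapeno.
  rule 1 (pre-nasal raising): sapeno → sapino
  rule 2 (debuccalisation): sapino → hapino
  ⇒ Fevas hapino
Modenu: *sapeno
  sapeno → sopeno   [vowel merger]
  sopeno → sopino   [vowel merger]
  giving Modenu sopino.
*sapeno is the unique common source.

*sapeno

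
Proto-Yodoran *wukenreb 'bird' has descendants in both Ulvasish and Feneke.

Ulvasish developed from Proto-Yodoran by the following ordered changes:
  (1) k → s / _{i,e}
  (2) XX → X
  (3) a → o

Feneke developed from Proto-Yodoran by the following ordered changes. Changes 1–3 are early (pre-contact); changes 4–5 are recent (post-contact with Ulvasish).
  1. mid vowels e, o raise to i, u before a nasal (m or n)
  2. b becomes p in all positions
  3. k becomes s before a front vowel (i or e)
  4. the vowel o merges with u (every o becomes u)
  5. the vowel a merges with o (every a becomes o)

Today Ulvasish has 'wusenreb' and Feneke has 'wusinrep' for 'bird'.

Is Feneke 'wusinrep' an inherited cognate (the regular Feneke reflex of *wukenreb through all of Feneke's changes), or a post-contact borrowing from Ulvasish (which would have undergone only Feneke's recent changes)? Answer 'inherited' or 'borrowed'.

If inherited, *wukenreb would pass through all of Feneke's changes:
Feneke: start from *wukenreb.
  rule 1 (pre-nasal raising): wukenreb → wukinreb
  rule 2 (unconditioned shift): wukinreb → wukinrep
  rule 3 (palatalisation): wukinrep → wusinrep
  rule 4: no change — wusinrep
  rule 5: no change — wusinrep
  ⇒ Feneke wusinrep
If borrowed from Ulvasish 'wusenreb' after the early changes, it would undergo only the recent ones:
  rule 4 (vowel merger): no change (wusenreb)
  rule 5 (vowel merger): no change (wusenreb)
  ⇒ as a loan: wusenreb
Feneke 'wusinrep' matches the inherited outcome exactly, so it is an inherited cognate, not a loan.

inherited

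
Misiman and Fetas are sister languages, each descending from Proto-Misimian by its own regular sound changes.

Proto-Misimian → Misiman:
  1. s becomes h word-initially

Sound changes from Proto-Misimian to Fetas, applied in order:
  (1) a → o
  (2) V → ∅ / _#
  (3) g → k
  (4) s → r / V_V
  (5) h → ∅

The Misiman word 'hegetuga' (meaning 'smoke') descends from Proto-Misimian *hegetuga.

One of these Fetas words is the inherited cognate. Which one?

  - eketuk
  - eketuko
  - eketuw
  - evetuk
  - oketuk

Fetas: *hegetuga > hegetugo > hegetug > heketuk > eketuk  (by vowel merger, apocope, unconditioned shift, h-loss)
Among the options, 'eketuk' alone shows every Fetas change applied in order.

eketuk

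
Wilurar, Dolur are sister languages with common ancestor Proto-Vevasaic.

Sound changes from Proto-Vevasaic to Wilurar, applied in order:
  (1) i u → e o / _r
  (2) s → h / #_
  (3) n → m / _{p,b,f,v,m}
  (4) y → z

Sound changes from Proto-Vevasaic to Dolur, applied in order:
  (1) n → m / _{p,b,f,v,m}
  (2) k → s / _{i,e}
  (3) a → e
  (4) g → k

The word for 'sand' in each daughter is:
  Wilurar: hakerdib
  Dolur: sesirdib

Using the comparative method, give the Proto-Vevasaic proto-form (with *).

Position 3: Wilurar has k, Dolur has s. Wilurar preserves k here (none of its changes turn any other segment into k), so the proto-segment is *k.
Position 2: Wilurar has a, Dolur has e. Wilurar preserves a here (none of its changes turn any other segment into a), so the proto-segment is *a.
Position 1: Wilurar has h, Dolur has s. Taking the neighbouring segments as reconstructed: Wilurar h could go back to *s or *h; Dolur s can only go back to *s — the one source consistent with every daughter is *s.
Verify the candidate proto-form against each daughter:
Wilurar: *sakirdib
  sakirdib → sakerdib   [pre-rhotic lowering]
  sakerdib → hakerdib   [debuccalisation]
  hakerdib (rule 3 does not apply)
  hakerdib (rule 4 does not apply)
  giving Wilurar hakerdib.
Dolur: *sakirdib > sasirdib > sesirdib  (by palatalisation, vowel merger)
Only *sakirdib yields all of Wilurar hakerdib, Dolur sesirdib.

*sakirdib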